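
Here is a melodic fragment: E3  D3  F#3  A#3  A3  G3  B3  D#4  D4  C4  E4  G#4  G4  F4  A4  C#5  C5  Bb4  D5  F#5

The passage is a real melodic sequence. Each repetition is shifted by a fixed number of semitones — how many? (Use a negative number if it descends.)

5

Taking 4-note groups, the heads are E3, A3, D4, G4, C5: the pattern moves up a 4th.
E3 to A3 spans +5 semitones.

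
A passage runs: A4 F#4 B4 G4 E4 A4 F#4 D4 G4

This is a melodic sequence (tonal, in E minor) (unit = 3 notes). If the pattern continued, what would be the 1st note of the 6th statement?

Grouping in 3s, the 1st note of each cell is A4, G4, F#4.
Each moves down a 2nd. Continuing: E4 → D4 → C4.

C4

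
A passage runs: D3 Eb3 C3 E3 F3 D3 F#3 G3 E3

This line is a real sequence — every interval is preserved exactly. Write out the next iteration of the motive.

The 3-note cells begin on D3, E3, F#3 — each up a 2nd from the last.
From G#3 the exact shape gives G#3 A3 F#3.

G#3 A3 F#3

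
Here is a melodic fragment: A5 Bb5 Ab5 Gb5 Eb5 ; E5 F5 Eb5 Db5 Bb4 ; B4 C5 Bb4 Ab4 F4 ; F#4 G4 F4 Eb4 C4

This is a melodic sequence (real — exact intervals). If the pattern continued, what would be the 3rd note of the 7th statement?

With 5-note cells, note 3 of each statement runs Ab5, Eb5, Bb4, F4.
Extending down a 4th: C4 → G3 → D3.

D3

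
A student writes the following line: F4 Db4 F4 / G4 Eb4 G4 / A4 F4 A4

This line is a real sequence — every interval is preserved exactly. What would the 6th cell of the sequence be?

D#5 B4 D#5

With a 3-note motive the entries are F4, G4, A4, each up a 2nd from the previous.
Extending up a 2nd: B4 → C#5 → D#5.
Statement 6 starts on D#5 and keeps the same exact contour: D#5 B4 D#5.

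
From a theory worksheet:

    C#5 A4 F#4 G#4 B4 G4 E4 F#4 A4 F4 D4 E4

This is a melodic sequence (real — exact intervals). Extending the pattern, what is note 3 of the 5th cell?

With 4-note cells, note 3 of each statement runs F#4, E4, D4.
Extending down a 2nd: C4 → Bb3.

Bb3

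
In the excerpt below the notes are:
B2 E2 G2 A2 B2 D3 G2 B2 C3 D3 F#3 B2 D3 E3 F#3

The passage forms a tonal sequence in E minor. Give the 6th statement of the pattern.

With a 5-note motive the entries are B2, D3, F#3, each up a 3rd from the previous.
Extending up a 3rd: A3 → C4 → E4.
From E4 the diatonic shape gives E4 A3 C4 D4 E4.

E4 A3 C4 D4 E4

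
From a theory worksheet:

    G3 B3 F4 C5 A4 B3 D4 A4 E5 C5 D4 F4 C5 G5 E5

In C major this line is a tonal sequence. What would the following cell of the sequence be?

F4 A4 E5 B5 G5

The 5-note cells begin on G3, B3, D4 — each up a 3rd from the last.
Statement 4 starts on F4 and keeps the same diatonic contour: F4 A4 E5 B5 G5.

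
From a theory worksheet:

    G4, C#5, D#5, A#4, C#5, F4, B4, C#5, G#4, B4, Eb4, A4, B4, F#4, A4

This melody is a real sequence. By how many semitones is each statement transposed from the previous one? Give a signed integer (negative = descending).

With a 5-note motive the entries are G4, F4, Eb4, each down a 2nd from the previous.
G4→F4 is 65 − 67 = -2 semitones.

-2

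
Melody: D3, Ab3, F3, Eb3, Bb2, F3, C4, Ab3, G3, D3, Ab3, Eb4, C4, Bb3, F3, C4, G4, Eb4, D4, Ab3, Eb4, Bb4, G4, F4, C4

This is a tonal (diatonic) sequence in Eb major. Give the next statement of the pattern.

G4 D5 Bb4 Ab4 Eb4

Taking 5-note groups, the heads are D3, F3, Ab3, C4, Eb4: the pattern moves up a 3rd.
From G4 the diatonic shape gives G4 D5 Bb4 Ab4 Eb4.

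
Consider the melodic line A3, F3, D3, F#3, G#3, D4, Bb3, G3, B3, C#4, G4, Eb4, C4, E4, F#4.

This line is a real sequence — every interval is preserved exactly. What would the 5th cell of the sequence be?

Taking 5-note groups, the heads are A3, D4, G4: the pattern moves up a 4th.
Extending up a 4th: C5 → F5.
So cell 5 is F5 Db5 Bb4 D5 E5.

F5 Db5 Bb4 D5 E5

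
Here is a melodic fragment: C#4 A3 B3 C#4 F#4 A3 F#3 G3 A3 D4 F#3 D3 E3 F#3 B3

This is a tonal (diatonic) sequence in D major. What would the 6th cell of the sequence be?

G2 E2 F#2 G2 C#3

Unit = 5 notes; the statements start on C#4, A3, F#3, moving down a 3rd each time.
Continuing the starts: D3 → B2 → G2.
So cell 6 is G2 E2 F#2 G2 C#3.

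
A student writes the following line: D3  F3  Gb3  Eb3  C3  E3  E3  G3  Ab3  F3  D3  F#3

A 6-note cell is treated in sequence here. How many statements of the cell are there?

2

12 notes in groups of 6 gives 12/6 = 2 statements.
Starts: D3, E3 — each up a 2nd.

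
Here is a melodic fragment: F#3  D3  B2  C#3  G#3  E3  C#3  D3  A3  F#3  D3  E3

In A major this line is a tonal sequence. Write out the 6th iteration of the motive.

Unit = 4 notes; the statements start on F#3, G#3, A3, moving up a 2nd each time.
Extending up a 2nd: B3 → C#4 → D4.
Statement 6 starts on D4 and keeps the same diatonic contour: D4 B3 G#3 A3.

D4 B3 G#3 A3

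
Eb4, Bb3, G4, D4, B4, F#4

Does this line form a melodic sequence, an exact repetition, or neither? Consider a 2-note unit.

Each 2-note cell is the previous one transposed up a 3rd.

sequence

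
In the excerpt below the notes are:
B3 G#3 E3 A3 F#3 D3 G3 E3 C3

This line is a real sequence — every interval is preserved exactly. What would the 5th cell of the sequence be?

Eb3 C3 Ab2

The 3-note cells begin on B3, A3, G3 — each down a 2nd from the last.
Carrying on: F3 → Eb3.
So cell 5 is Eb3 C3 Ab2.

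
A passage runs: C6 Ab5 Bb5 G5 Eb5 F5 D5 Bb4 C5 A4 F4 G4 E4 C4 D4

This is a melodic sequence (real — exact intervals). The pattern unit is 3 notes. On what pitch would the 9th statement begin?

The 3-note cells begin on C6, G5, D5, A4, E4 — each down a 4th from the last.
Extending the heads down a 4th: B3 → F#3 → C#3 → G#2.

G#2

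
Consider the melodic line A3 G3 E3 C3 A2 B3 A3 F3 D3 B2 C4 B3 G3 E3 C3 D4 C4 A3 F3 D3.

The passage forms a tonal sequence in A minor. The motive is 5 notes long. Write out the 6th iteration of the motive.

The 5-note cells begin on A3, B3, C4, D4 — each up a 2nd from the last.
Carrying on: E4 → F4.
So cell 6 is F4 E4 C4 A3 F3.

F4 E4 C4 A3 F3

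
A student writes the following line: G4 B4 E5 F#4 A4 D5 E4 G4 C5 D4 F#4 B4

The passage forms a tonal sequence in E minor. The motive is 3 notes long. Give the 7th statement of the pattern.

With a 3-note motive the entries are G4, F#4, E4, D4, each down a 2nd from the previous.
Extending down a 2nd: C4 → B3 → A3.
From A3 the diatonic shape gives A3 C4 F#4.

A3 C4 F#4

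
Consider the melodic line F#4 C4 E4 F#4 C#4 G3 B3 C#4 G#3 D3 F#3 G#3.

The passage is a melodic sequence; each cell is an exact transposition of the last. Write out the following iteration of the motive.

The 4-note cells begin on F#4, C#4, G#3 — each down a 4th from the last.
From D#3 the exact shape gives D#3 A2 C#3 D#3.

D#3 A2 C#3 D#3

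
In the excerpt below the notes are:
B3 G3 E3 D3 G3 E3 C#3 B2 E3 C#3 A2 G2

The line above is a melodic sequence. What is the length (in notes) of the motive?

4

12 notes total. Splitting into 3 groups of 4:
B3 G3 E3 D3 | G3 E3 C#3 B2 | E3 C#3 A2 G2
Every group is a transposition down a 3rd of the one before; no shorter unit works.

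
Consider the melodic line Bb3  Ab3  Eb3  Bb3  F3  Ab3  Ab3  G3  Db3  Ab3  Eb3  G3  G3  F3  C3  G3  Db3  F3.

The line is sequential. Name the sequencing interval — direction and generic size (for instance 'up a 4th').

Taking 6-note groups, the heads are Bb3, Ab3, G3: the pattern moves down a 2nd.
Bb3 to Ab3 is down a 2nd.

down a 2nd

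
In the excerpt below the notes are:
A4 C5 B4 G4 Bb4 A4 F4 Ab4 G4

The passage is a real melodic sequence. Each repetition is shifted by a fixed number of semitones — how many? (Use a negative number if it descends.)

-2

Taking 3-note groups, the heads are A4, G4, F4: the pattern moves down a 2nd.
Counting half-steps from A4 to G4: -2.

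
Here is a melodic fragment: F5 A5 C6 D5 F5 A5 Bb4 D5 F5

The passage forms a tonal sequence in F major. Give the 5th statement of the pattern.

Unit = 3 notes; the statements start on F5, D5, Bb4, moving down a 3rd each time.
Continuing the starts: G4 → E4.
So cell 5 is E4 G4 Bb4.

E4 G4 Bb4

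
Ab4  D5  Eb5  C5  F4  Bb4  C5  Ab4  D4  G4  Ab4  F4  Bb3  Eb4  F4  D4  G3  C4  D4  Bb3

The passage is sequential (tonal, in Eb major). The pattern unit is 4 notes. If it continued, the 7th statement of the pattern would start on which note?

With a 4-note motive the entries are Ab4, F4, D4, Bb3, G3, each down a 3rd from the previous.
Extending the heads down a 3rd: Eb3 → C3.

C3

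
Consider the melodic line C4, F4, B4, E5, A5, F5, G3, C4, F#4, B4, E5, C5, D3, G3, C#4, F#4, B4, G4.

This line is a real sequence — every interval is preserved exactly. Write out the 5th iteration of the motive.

E2 A2 D#3 G#3 C#4 A3

Unit = 6 notes; the statements start on C4, G3, D3, moving down a 4th each time.
Continuing the starts: A2 → E2.
Statement 5 starts on E2 and keeps the same exact contour: E2 A2 D#3 G#3 C#4 A3.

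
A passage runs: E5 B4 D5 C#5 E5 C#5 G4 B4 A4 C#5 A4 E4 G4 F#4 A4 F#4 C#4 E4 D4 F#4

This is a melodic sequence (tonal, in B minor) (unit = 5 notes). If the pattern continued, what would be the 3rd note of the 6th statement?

A3

The unit is 5 notes. Position-3 pitches of the 4 shown cells: D5, B4, G4, E4.
Each moves down a 3rd. Continuing: C#4 → A3.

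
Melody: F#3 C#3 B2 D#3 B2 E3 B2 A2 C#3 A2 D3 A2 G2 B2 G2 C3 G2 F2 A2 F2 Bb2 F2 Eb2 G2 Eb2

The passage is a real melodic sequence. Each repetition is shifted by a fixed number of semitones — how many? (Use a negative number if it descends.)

Taking 5-note groups, the heads are F#3, E3, D3, C3, Bb2: the pattern moves down a 2nd.
Counting half-steps from F#3 to E3: -2.

-2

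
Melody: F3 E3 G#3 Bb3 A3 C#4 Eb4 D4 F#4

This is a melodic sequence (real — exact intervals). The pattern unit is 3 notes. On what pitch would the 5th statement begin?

Db5

Unit = 3 notes; the statements start on F3, Bb3, Eb4, moving up a 4th each time.
Continuing: Ab4 → Db5. Statement 5 starts on Db5.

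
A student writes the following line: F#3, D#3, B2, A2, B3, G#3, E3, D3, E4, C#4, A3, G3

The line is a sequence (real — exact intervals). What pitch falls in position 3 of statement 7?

With 4-note cells, note 3 of each statement runs B2, E3, A3.
Extending up a 4th: D4 → G4 → C5 → F5.

F5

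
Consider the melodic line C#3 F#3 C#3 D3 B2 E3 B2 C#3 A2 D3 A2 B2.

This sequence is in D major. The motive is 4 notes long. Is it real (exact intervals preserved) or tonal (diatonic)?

tonal

Every note is diatonic to D major.
Cell 1 has +1 semitones from note 3 to 4, but cell 2 has +2 — the interval quality changes while the contour stays the same, which is the hallmark of a tonal sequence.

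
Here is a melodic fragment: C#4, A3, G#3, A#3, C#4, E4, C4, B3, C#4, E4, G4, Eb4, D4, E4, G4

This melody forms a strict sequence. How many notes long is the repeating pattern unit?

15 notes total. Splitting into 3 groups of 5:
C#4 A3 G#3 A#3 C#4 | E4 C4 B3 C#4 E4 | G4 Eb4 D4 E4 G4
That's a consistent up a 3rd shift per cell, and no other grouping gives one.

5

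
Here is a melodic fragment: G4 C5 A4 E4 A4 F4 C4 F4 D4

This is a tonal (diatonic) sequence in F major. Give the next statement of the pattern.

A3 D4 Bb3

The 3-note cells begin on G4, E4, C4 — each down a 3rd from the last.
Statement 4 starts on A3 and keeps the same diatonic contour: A3 D4 Bb3.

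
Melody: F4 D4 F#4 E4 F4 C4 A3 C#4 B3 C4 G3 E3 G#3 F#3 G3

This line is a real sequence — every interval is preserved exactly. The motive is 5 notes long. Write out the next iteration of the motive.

Unit = 5 notes; the statements start on F4, C4, G3, moving down a 4th each time.
So cell 4 is D3 B2 D#3 C#3 D3.

D3 B2 D#3 C#3 D3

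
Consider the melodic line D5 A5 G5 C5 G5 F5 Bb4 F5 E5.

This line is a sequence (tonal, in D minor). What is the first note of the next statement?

Unit = 3 notes; the statements start on D5, C5, Bb4, moving down a 2nd each time.
The next head, down a 2nd from Bb4, is A4.

A4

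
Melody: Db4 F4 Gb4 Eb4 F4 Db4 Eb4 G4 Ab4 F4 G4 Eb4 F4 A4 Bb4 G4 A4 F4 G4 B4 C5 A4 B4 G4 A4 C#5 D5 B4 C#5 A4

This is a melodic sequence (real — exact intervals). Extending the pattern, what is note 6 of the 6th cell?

B4

The unit is 6 notes. Position-6 pitches of the 5 shown cells: Db4, Eb4, F4, G4, A4.
One more up a 2nd gives B4.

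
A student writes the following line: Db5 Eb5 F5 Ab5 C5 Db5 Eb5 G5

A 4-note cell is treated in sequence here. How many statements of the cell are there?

2

8 notes in groups of 4 gives 8/4 = 2 statements.
Starts: Db5, C5 — each down a 2nd.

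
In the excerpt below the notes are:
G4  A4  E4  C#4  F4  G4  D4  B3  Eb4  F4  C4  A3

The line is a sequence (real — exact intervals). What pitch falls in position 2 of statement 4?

Eb4

Grouping in 4s, the 2nd note of each cell is A4, G4, F4.
One more down a 2nd gives Eb4.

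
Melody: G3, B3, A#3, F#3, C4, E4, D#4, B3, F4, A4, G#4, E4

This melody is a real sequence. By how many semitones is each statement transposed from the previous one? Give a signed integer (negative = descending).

5

Taking 4-note groups, the heads are G3, C4, F4: the pattern moves up a 4th.
G3→C4 is 60 − 55 = 5 semitones.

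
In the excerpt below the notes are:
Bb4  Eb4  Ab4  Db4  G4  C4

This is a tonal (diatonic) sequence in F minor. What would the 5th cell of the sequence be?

Taking 2-note groups, the heads are Bb4, Ab4, G4: the pattern moves down a 2nd.
Extending down a 2nd: F4 → Eb4.
So cell 5 is Eb4 Ab3.

Eb4 Ab3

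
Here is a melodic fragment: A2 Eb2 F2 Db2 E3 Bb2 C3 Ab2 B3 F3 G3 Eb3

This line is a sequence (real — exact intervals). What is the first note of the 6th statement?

G#5

Taking 4-note groups, the heads are A2, E3, B3: the pattern moves up a 5th.
Continuing: F#4 → C#5 → G#5. Statement 6 starts on G#5.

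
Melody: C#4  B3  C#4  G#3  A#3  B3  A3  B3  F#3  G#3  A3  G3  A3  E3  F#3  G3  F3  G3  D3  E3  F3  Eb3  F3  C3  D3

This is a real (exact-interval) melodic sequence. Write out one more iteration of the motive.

The 5-note cells begin on C#4, B3, A3, G3, F3 — each down a 2nd from the last.
From Eb3 the exact shape gives Eb3 Db3 Eb3 Bb2 C3.

Eb3 Db3 Eb3 Bb2 C3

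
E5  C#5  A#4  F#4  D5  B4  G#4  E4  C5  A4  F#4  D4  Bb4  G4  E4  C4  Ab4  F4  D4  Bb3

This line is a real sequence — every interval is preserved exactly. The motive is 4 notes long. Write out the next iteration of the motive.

Gb4 Eb4 C4 Ab3

The 4-note cells begin on E5, D5, C5, Bb4, Ab4 — each down a 2nd from the last.
So cell 6 is Gb4 Eb4 C4 Ab3.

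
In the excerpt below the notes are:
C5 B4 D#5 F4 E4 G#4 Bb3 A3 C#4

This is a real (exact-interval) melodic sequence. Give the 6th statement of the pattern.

The 3-note cells begin on C5, F4, Bb3 — each down a 5th from the last.
Carrying on: Eb3 → Ab2 → Db2.
So cell 6 is Db2 C2 E2.

Db2 C2 E2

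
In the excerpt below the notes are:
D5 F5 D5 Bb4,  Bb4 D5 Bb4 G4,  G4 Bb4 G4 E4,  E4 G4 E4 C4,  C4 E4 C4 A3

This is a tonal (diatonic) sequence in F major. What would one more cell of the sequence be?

Taking 4-note groups, the heads are D5, Bb4, G4, E4, C4: the pattern moves down a 3rd.
So cell 6 is A3 C4 A3 F3.

A3 C4 A3 F3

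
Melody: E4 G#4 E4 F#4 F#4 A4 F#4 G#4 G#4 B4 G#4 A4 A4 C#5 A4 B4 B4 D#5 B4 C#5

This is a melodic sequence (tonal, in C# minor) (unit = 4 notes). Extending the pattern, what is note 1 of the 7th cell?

The unit is 4 notes. Position-1 pitches of the 5 shown cells: E4, F#4, G#4, A4, B4.
Extending up a 2nd: C#5 → D#5.

D#5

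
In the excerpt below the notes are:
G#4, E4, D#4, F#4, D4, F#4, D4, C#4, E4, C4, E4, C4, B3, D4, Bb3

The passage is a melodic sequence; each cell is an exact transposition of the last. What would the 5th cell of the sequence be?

C4 Ab3 G3 Bb3 Gb3

With a 5-note motive the entries are G#4, F#4, E4, each down a 2nd from the previous.
Continuing the starts: D4 → C4.
So cell 5 is C4 Ab3 G3 Bb3 Gb3.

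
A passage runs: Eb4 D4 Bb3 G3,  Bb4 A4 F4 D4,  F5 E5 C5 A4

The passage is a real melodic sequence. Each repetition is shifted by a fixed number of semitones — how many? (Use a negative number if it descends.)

With a 4-note motive the entries are Eb4, Bb4, F5, each up a 5th from the previous.
Eb4→Bb4 is 70 − 63 = 7 semitones.

7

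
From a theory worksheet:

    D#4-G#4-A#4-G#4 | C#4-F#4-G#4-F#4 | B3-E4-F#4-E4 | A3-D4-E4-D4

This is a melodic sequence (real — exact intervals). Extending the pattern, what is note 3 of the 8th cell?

Ab3

With 4-note cells, note 3 of each statement runs A#4, G#4, F#4, E4.
Extending down a 2nd: D4 → C4 → Bb3 → Ab3.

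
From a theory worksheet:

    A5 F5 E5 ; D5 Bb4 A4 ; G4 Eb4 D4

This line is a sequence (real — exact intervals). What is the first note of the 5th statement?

Unit = 3 notes; the statements start on A5, D5, G4, moving down a 5th each time.
Extending the heads down a 5th: C4 → F3.

F3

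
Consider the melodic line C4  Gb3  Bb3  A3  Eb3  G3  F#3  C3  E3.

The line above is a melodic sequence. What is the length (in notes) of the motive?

3

Try groups of 3 (3 cells in 9 notes):
C4 Gb3 Bb3 | A3 Eb3 G3 | F#3 C3 E3
Each cell is the previous one down a 3rd — so the unit is 3 notes.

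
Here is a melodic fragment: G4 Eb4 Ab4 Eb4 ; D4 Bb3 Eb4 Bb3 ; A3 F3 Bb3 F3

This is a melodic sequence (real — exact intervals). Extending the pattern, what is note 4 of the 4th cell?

With 4-note cells, note 4 of each statement runs Eb4, Bb3, F3.
From F3, down a 4th gives C3.

C3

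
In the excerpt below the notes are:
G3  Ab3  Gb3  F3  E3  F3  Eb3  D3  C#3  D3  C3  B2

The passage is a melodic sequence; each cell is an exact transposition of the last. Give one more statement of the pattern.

A#2 B2 A2 G#2

The 4-note cells begin on G3, E3, C#3 — each down a 3rd from the last.
From A#2 the exact shape gives A#2 B2 A2 G#2.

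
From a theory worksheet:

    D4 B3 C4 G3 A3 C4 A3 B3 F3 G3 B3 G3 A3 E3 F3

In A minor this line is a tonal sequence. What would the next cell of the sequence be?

A3 F3 G3 D3 E3

Taking 5-note groups, the heads are D4, C4, B3: the pattern moves down a 2nd.
From A3 the diatonic shape gives A3 F3 G3 D3 E3.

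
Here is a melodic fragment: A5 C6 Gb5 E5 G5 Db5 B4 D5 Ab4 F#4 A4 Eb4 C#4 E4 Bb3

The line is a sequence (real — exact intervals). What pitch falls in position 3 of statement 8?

G2

With 3-note cells, note 3 of each statement runs Gb5, Db5, Ab4, Eb4, Bb3.
Each moves down a 4th. Continuing: F3 → C3 → G2.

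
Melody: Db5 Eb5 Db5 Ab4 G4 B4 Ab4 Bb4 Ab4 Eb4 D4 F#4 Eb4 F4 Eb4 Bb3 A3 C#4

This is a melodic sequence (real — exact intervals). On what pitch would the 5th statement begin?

F3

With a 6-note motive the entries are Db5, Ab4, Eb4, each down a 4th from the previous.
Continuing: Bb3 → F3. Statement 5 starts on F3.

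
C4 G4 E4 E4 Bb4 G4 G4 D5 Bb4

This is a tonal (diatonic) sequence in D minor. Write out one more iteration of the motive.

Taking 3-note groups, the heads are C4, E4, G4: the pattern moves up a 3rd.
Statement 4 starts on Bb4 and keeps the same diatonic contour: Bb4 F5 D5.

Bb4 F5 D5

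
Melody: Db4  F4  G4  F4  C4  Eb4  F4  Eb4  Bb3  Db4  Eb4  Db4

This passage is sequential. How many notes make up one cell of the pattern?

Try groups of 4 (3 cells in 12 notes):
Db4 F4 G4 F4 | C4 Eb4 F4 Eb4 | Bb3 Db4 Eb4 Db4
That's a consistent down a 2nd shift per cell, and no other grouping gives one.

4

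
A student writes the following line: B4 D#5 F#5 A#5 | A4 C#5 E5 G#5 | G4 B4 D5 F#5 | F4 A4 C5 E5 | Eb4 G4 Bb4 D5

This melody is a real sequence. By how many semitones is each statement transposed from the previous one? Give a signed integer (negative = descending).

-2

Taking 4-note groups, the heads are B4, A4, G4, F4, Eb4: the pattern moves down a 2nd.
Counting half-steps from B4 to A4: -2.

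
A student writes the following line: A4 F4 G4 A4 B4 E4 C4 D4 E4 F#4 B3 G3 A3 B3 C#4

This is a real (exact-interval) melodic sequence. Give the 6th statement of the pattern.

G#2 E2 F#2 G#2 A#2

The 5-note cells begin on A4, E4, B3 — each down a 4th from the last.
Carrying on: F#3 → C#3 → G#2.
So cell 6 is G#2 E2 F#2 G#2 A#2.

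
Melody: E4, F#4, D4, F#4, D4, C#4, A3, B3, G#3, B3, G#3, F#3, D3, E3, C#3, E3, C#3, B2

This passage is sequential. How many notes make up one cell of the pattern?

6

There are 18 notes; a 6-note unit gives 3 cells:
E4 F#4 D4 F#4 D4 C#4 | A3 B3 G#3 B3 G#3 F#3 | D3 E3 C#3 E3 C#3 B2
Each cell is the previous one down a 5th — so the unit is 6 notes.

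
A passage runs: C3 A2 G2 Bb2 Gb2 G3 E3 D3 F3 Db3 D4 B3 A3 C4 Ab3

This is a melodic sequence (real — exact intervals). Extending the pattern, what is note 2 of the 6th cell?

The unit is 5 notes. Position-2 pitches of the 3 shown cells: A2, E3, B3.
Extending up a 5th: F#4 → C#5 → G#5.

G#5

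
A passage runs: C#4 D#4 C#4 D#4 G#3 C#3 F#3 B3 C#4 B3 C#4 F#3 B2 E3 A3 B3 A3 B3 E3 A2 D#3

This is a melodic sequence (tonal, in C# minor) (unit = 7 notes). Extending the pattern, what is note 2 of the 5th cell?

With 7-note cells, note 2 of each statement runs D#4, C#4, B3.
Carrying that down a 2nd forward: A3 → G#3.

G#3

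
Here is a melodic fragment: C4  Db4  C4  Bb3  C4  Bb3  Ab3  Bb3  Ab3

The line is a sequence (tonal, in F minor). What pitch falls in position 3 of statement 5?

F3

Grouping in 3s, the 3rd note of each cell is C4, Bb3, Ab3.
Extending down a 2nd: G3 → F3.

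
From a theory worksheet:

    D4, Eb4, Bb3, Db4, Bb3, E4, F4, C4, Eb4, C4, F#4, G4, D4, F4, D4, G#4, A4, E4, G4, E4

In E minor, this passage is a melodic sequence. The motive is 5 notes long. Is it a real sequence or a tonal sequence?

real

Each cell has the same semitone pattern (1, -5, 3, -3) — intervals are preserved exactly.
And Eb4 lies outside E minor, so the sequence is real rather than tonal.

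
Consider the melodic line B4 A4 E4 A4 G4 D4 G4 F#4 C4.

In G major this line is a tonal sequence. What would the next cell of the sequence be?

With a 3-note motive the entries are B4, A4, G4, each down a 2nd from the previous.
From F#4 the diatonic shape gives F#4 E4 B3.

F#4 E4 B3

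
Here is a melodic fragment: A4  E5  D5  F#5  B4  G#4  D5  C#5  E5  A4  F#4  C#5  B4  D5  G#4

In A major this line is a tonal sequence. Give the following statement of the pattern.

The 5-note cells begin on A4, G#4, F#4 — each down a 2nd from the last.
Statement 4 starts on E4 and keeps the same diatonic contour: E4 B4 A4 C#5 F#4.

E4 B4 A4 C#5 F#4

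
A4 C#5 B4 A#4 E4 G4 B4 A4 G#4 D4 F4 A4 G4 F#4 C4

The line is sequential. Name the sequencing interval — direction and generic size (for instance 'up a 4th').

down a 2nd

With a 5-note motive the entries are A4, G4, F4, each down a 2nd from the previous.
A4 to G4 is down a 2nd.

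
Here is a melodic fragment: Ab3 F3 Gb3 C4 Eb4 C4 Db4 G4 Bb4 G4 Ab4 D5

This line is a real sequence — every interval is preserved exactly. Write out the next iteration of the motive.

The 4-note cells begin on Ab3, Eb4, Bb4 — each up a 5th from the last.
From F5 the exact shape gives F5 D5 Eb5 A5.

F5 D5 Eb5 A5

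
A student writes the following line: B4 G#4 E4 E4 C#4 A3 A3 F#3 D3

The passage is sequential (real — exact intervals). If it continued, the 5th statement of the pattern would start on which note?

The 3-note cells begin on B4, E4, A3 — each down a 5th from the last.
Extending the heads down a 5th: D3 → G2.

G2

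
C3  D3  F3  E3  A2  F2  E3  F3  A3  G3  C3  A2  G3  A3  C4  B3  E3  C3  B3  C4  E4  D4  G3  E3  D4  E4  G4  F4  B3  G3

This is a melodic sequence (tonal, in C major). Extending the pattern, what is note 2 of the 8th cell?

With 6-note cells, note 2 of each statement runs D3, F3, A3, C4, E4.
Carrying that up a 3rd forward: G4 → B4 → D5.

D5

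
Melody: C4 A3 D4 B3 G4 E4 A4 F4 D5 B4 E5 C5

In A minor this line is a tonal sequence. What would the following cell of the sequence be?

A5 F5 B5 G5

Unit = 4 notes; the statements start on C4, G4, D5, moving up a 5th each time.
From A5 the diatonic shape gives A5 F5 B5 G5.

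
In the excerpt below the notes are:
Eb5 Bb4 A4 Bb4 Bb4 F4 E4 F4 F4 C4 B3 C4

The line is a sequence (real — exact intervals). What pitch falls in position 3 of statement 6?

G#2

Grouping in 4s, the 3rd note of each cell is A4, E4, B3.
Each moves down a 4th. Continuing: F#3 → C#3 → G#2.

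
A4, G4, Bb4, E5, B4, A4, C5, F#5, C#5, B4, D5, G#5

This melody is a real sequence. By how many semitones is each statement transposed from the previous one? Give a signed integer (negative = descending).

With a 4-note motive the entries are A4, B4, C#5, each up a 2nd from the previous.
A4 to B4 spans +2 semitones.

2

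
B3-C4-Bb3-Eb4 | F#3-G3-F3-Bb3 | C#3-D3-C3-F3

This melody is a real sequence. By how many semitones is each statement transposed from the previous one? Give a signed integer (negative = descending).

-5

The 4-note cells begin on B3, F#3, C#3 — each down a 4th from the last.
B3→F#3 is 54 − 59 = -5 semitones.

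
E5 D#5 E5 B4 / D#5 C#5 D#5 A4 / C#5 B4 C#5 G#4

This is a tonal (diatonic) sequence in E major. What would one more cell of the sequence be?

Unit = 4 notes; the statements start on E5, D#5, C#5, moving down a 2nd each time.
So cell 4 is B4 A4 B4 F#4.

B4 A4 B4 F#4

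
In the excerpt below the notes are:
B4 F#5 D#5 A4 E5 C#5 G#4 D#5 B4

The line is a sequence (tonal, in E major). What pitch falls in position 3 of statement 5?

G#4

The unit is 3 notes. Position-3 pitches of the 3 shown cells: D#5, C#5, B4.
Extending down a 2nd: A4 → G#4.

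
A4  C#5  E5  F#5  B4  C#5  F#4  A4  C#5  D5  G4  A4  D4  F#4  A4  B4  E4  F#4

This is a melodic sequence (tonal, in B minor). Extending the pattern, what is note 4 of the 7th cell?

A3

Grouping in 6s, the 4th note of each cell is F#5, D5, B4.
Extending down a 3rd: G4 → E4 → C#4 → A3.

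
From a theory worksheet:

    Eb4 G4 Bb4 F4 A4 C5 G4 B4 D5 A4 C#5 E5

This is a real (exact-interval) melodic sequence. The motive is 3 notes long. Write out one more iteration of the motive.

B4 D#5 F#5

The 3-note cells begin on Eb4, F4, G4, A4 — each up a 2nd from the last.
From B4 the exact shape gives B4 D#5 F#5.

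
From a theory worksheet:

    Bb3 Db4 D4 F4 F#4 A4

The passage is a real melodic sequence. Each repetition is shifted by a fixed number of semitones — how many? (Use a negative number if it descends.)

The 2-note cells begin on Bb3, D4, F#4 — each up a 3rd from the last.
Bb3 to D4 spans +4 semitones.

4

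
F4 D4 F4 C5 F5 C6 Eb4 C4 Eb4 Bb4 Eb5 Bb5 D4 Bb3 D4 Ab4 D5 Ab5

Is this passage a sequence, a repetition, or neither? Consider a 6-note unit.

sequence

Each 6-note cell is the previous one transposed down a 2nd.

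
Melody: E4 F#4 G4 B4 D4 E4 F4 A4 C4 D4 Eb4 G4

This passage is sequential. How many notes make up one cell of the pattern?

There are 12 notes; a 4-note unit gives 3 cells:
E4 F#4 G4 B4 | D4 E4 F4 A4 | C4 D4 Eb4 G4
Each cell is the previous one down a 2nd — so the unit is 4 notes.

4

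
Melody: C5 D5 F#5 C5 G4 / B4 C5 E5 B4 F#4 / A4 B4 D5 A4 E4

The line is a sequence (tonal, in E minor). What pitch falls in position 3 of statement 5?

The unit is 5 notes. Position-3 pitches of the 3 shown cells: F#5, E5, D5.
Carrying that down a 2nd forward: C5 → B4.

B4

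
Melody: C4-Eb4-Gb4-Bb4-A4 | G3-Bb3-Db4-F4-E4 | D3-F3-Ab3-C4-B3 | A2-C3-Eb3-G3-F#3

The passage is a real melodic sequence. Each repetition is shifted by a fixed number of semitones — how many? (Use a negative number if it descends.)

With a 5-note motive the entries are C4, G3, D3, A2, each down a 4th from the previous.
Counting half-steps from C4 to G3: -5.

-5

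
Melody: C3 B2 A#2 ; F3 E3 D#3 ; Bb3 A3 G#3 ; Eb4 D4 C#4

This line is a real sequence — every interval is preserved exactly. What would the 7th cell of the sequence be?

With a 3-note motive the entries are C3, F3, Bb3, Eb4, each up a 4th from the previous.
Continuing the starts: Ab4 → Db5 → Gb5.
So cell 7 is Gb5 F5 E5.

Gb5 F5 E5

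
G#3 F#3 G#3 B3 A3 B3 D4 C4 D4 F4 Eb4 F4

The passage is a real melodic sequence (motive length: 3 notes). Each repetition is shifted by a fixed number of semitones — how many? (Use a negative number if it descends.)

3

With a 3-note motive the entries are G#3, B3, D4, F4, each up a 3rd from the previous.
G#3→B3 is 59 − 56 = 3 semitones.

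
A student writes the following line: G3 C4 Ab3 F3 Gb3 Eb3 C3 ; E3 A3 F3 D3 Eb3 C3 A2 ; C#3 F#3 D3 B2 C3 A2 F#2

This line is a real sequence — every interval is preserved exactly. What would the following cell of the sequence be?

Taking 7-note groups, the heads are G3, E3, C#3: the pattern moves down a 3rd.
From A#2 the exact shape gives A#2 D#3 B2 G#2 A2 F#2 D#2.

A#2 D#3 B2 G#2 A2 F#2 D#2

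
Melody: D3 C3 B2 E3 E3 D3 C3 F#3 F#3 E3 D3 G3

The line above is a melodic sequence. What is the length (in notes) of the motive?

12 notes total. Splitting into 3 groups of 4:
D3 C3 B2 E3 | E3 D3 C3 F#3 | F#3 E3 D3 G3
That's a consistent up a 2nd shift per cell, and no other grouping gives one.

4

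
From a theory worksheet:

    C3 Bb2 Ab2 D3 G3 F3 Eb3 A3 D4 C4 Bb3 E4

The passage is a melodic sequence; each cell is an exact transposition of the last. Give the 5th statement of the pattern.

With a 4-note motive the entries are C3, G3, D4, each up a 5th from the previous.
Carrying on: A4 → E5.
From E5 the exact shape gives E5 D5 C5 F#5.

E5 D5 C5 F#5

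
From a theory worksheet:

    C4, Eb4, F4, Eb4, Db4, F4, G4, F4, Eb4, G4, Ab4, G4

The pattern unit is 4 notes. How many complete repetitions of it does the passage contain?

12 notes in groups of 4 gives 12/4 = 3 statements.
Starts: C4, Db4, Eb4 — each up a 2nd.

3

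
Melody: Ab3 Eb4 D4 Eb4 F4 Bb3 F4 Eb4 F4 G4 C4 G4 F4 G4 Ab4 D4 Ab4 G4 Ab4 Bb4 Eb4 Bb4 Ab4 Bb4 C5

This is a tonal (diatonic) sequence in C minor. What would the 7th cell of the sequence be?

G4 D5 C5 D5 Eb5

Taking 5-note groups, the heads are Ab3, Bb3, C4, D4, Eb4: the pattern moves up a 2nd.
Continuing the starts: F4 → G4.
So cell 7 is G4 D5 C5 D5 Eb5.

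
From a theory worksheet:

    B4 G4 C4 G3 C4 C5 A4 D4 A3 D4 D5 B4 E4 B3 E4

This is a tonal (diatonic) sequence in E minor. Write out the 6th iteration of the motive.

G5 E5 A4 E4 A4

With a 5-note motive the entries are B4, C5, D5, each up a 2nd from the previous.
Continuing the starts: E5 → F#5 → G5.
From G5 the diatonic shape gives G5 E5 A4 E4 A4.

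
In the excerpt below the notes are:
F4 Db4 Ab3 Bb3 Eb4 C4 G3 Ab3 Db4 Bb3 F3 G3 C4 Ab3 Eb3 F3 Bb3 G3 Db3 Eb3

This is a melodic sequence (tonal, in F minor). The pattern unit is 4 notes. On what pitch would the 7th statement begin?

G3

Taking 4-note groups, the heads are F4, Eb4, Db4, C4, Bb3: the pattern moves down a 2nd.
Continuing: Ab3 → G3. Statement 7 starts on G3.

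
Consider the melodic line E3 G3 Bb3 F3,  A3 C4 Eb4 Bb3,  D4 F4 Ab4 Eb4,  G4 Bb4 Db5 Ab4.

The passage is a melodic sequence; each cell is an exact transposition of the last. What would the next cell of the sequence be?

C5 Eb5 Gb5 Db5

The 4-note cells begin on E3, A3, D4, G4 — each up a 4th from the last.
From C5 the exact shape gives C5 Eb5 Gb5 Db5.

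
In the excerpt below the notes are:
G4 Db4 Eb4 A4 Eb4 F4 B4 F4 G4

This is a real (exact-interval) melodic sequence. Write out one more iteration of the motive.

With a 3-note motive the entries are G4, A4, B4, each up a 2nd from the previous.
Statement 4 starts on C#5 and keeps the same exact contour: C#5 G4 A4.

C#5 G4 A4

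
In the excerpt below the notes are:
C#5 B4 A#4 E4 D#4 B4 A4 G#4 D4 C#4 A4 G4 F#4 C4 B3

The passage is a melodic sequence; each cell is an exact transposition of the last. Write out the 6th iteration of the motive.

Eb4 Db4 C4 Gb3 F3

With a 5-note motive the entries are C#5, B4, A4, each down a 2nd from the previous.
Extending down a 2nd: G4 → F4 → Eb4.
So cell 6 is Eb4 Db4 C4 Gb3 F3.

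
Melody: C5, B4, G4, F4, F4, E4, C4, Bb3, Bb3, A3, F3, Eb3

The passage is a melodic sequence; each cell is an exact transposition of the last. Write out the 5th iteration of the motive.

With a 4-note motive the entries are C5, F4, Bb3, each down a 5th from the previous.
Continuing the starts: Eb3 → Ab2.
Statement 5 starts on Ab2 and keeps the same exact contour: Ab2 G2 Eb2 Db2.

Ab2 G2 Eb2 Db2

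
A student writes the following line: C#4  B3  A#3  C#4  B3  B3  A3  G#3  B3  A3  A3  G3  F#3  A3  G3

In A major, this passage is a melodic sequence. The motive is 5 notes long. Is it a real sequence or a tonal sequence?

Each cell has the same semitone pattern (-2, -1, 3, -2) — intervals are preserved exactly.
And A#3 lies outside A major, so the sequence is real rather than tonal.

real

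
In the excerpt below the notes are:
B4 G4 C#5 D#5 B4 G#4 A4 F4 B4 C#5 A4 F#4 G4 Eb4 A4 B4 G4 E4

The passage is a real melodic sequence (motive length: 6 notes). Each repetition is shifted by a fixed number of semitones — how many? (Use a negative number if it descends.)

-2

With a 6-note motive the entries are B4, A4, G4, each down a 2nd from the previous.
B4 to A4 spans -2 semitones.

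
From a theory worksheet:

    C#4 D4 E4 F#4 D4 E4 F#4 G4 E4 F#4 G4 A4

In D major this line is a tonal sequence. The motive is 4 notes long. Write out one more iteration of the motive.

With a 4-note motive the entries are C#4, D4, E4, each up a 2nd from the previous.
Statement 4 starts on F#4 and keeps the same diatonic contour: F#4 G4 A4 B4.

F#4 G4 A4 B4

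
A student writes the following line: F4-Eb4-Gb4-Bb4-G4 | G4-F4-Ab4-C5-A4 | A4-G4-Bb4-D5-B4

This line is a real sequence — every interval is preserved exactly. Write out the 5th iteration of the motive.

C#5 B4 D5 F#5 D#5

The 5-note cells begin on F4, G4, A4 — each up a 2nd from the last.
Extending up a 2nd: B4 → C#5.
Statement 5 starts on C#5 and keeps the same exact contour: C#5 B4 D5 F#5 D#5.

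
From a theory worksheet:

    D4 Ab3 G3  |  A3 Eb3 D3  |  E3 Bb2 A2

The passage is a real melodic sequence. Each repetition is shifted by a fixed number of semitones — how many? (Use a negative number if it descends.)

The 3-note cells begin on D4, A3, E3 — each down a 4th from the last.
Counting half-steps from D4 to A3: -5.

-5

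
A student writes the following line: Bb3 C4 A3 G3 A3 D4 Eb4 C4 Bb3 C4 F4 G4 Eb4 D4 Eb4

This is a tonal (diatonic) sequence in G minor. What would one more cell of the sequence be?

Unit = 5 notes; the statements start on Bb3, D4, F4, moving up a 3rd each time.
So cell 4 is A4 Bb4 G4 F4 G4.

A4 Bb4 G4 F4 G4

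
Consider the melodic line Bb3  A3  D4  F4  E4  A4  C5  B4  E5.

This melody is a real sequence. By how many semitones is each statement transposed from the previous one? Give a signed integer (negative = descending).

The 3-note cells begin on Bb3, F4, C5 — each up a 5th from the last.
Bb3 to F4 spans +7 semitones.

7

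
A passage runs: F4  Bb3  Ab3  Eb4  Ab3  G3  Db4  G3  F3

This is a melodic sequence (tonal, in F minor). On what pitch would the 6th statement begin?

Taking 3-note groups, the heads are F4, Eb4, Db4: the pattern moves down a 2nd.
Extending the heads down a 2nd: C4 → Bb3 → Ab3.

Ab3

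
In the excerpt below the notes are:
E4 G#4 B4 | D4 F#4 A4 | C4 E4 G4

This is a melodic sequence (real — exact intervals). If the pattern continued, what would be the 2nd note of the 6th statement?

Bb3

The unit is 3 notes. Position-2 pitches of the 3 shown cells: G#4, F#4, E4.
Each moves down a 2nd. Continuing: D4 → C4 → Bb3.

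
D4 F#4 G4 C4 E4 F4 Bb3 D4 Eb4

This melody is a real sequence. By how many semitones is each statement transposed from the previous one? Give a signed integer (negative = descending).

-2

Taking 3-note groups, the heads are D4, C4, Bb3: the pattern moves down a 2nd.
D4→C4 is 60 − 62 = -2 semitones.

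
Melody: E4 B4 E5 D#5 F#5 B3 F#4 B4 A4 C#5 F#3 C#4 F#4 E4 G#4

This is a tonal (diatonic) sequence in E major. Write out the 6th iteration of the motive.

D#2 A2 D#3 C#3 E3

Taking 5-note groups, the heads are E4, B3, F#3: the pattern moves down a 4th.
Carrying on: C#3 → G#2 → D#2.
So cell 6 is D#2 A2 D#3 C#3 E3.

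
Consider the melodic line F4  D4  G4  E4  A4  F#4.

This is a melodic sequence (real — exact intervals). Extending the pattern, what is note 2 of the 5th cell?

A#4

The unit is 2 notes. Position-2 pitches of the 3 shown cells: D4, E4, F#4.
Extending up a 2nd: G#4 → A#4.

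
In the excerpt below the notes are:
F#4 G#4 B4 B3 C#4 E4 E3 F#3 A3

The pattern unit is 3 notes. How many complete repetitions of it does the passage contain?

3

9 notes in groups of 3 gives 9/3 = 3 statements.
Starts: F#4, B3, E3 — each down a 5th.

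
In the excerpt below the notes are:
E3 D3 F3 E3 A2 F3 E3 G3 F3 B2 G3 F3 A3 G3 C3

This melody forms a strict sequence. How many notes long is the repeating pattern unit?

15 notes total. Splitting into 3 groups of 5:
E3 D3 F3 E3 A2 | F3 E3 G3 F3 B2 | G3 F3 A3 G3 C3
Every group is a transposition up a 2nd of the one before; no shorter unit works.

5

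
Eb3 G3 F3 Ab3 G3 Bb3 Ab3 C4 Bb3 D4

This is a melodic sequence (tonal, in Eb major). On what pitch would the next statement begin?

Unit = 2 notes; the statements start on Eb3, F3, G3, Ab3, Bb3, moving up a 2nd each time.
One more step up a 2nd gives C4.

C4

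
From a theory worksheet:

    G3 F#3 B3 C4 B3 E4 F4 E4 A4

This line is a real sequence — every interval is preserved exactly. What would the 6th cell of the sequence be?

Ab5 G5 C6

With a 3-note motive the entries are G3, C4, F4, each up a 4th from the previous.
Continuing the starts: Bb4 → Eb5 → Ab5.
From Ab5 the exact shape gives Ab5 G5 C6.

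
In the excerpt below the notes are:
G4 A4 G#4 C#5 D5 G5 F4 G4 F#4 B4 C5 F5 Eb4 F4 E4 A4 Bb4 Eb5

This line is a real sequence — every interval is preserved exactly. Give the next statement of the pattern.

With a 6-note motive the entries are G4, F4, Eb4, each down a 2nd from the previous.
Statement 4 starts on Db4 and keeps the same exact contour: Db4 Eb4 D4 G4 Ab4 Db5.

Db4 Eb4 D4 G4 Ab4 Db5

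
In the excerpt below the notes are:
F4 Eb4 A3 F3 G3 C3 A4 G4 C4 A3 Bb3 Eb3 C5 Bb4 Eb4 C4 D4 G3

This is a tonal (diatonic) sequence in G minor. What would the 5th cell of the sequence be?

Taking 6-note groups, the heads are F4, A4, C5: the pattern moves up a 3rd.
Extending up a 3rd: Eb5 → G5.
From G5 the diatonic shape gives G5 F5 Bb4 G4 A4 D4.

G5 F5 Bb4 G4 A4 D4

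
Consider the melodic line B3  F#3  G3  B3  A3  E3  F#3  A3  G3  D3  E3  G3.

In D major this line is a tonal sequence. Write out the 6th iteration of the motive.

With a 4-note motive the entries are B3, A3, G3, each down a 2nd from the previous.
Continuing the starts: F#3 → E3 → D3.
So cell 6 is D3 A2 B2 D3.

D3 A2 B2 D3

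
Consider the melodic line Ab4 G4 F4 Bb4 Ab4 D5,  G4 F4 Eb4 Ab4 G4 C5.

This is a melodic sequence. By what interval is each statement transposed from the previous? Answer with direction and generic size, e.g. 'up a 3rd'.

With a 6-note motive the entries are Ab4, G4, each down a 2nd from the previous.
Ab4 to G4 is down a 2nd.

down a 2nd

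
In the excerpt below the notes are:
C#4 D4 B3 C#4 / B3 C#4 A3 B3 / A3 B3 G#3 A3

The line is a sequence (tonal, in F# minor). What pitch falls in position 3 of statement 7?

With 4-note cells, note 3 of each statement runs B3, A3, G#3.
Extending down a 2nd: F#3 → E3 → D3 → C#3.

C#3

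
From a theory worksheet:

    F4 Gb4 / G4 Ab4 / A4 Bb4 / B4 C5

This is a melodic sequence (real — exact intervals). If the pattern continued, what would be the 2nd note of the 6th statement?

E5

The unit is 2 notes. Position-2 pitches of the 4 shown cells: Gb4, Ab4, Bb4, C5.
Each moves up a 2nd. Continuing: D5 → E5.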